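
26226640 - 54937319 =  - 28710679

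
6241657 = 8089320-1847663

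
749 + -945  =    -  196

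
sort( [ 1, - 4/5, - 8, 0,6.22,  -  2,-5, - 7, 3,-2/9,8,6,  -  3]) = [ - 8, - 7 ,-5, - 3,-2, - 4/5,-2/9, 0,1,3,6,6.22,8]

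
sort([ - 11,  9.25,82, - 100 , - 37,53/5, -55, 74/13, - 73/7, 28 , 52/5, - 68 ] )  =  [ - 100, - 68, - 55, -37, -11, - 73/7, 74/13, 9.25, 52/5 , 53/5,28, 82]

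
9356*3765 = 35225340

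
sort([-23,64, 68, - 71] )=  [ - 71, - 23,64, 68 ]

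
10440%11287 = 10440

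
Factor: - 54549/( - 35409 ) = 3^1*19^1*37^( - 1) = 57/37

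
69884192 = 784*89138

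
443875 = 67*6625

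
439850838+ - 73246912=366603926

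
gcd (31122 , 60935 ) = 7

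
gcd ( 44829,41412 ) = 51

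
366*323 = 118218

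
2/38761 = 2/38761 = 0.00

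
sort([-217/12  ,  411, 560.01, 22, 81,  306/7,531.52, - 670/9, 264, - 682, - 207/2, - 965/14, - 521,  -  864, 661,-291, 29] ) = [ - 864, - 682, - 521, - 291,-207/2, - 670/9, - 965/14,-217/12, 22, 29,306/7,81, 264, 411,531.52,560.01, 661]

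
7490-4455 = 3035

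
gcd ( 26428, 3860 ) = 4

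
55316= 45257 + 10059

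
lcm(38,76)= 76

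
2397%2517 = 2397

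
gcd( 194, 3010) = 2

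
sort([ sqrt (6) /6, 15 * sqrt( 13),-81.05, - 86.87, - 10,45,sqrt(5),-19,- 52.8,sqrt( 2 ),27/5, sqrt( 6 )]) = [ - 86.87,-81.05, - 52.8,- 19, -10,sqrt( 6) /6, sqrt( 2),  sqrt( 5)  ,  sqrt( 6 ), 27/5, 45 , 15 * sqrt( 13 )]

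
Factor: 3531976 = 2^3 * 7^1*59^1*1069^1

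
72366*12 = 868392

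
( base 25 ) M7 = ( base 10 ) 557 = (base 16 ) 22D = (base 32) HD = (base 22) 137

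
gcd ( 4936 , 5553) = 617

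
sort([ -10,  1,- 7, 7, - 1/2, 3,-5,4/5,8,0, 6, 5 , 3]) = [ - 10,-7, - 5,  -  1/2, 0  ,  4/5,  1, 3 , 3,5,6, 7, 8 ]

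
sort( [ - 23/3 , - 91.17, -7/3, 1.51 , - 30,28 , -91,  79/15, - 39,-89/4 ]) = [-91.17, - 91 , - 39 ,  -  30,-89/4, - 23/3, - 7/3,1.51,79/15, 28]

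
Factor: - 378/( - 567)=2/3= 2^1*3^ ( - 1)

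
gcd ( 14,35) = 7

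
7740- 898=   6842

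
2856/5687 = 2856/5687 = 0.50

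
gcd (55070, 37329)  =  1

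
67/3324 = 67/3324 = 0.02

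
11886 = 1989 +9897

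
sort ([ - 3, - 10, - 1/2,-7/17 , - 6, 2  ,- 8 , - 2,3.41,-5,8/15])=[-10,-8,-6, - 5,-3, - 2, - 1/2,-7/17,8/15,2,3.41]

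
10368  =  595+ 9773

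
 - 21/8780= - 1 + 8759/8780 = - 0.00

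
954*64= 61056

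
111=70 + 41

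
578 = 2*289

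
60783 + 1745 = 62528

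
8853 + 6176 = 15029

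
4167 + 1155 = 5322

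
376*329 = 123704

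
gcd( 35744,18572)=4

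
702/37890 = 39/2105 = 0.02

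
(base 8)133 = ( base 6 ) 231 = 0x5b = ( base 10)91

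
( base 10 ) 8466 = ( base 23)g02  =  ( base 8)20422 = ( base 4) 2010102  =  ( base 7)33453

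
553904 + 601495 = 1155399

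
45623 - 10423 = 35200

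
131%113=18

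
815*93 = 75795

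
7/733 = 7/733 = 0.01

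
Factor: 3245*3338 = 2^1*5^1*11^1*59^1*1669^1 = 10831810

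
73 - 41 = 32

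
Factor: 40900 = 2^2*5^2*409^1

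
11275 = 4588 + 6687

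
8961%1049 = 569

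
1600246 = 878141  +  722105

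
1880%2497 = 1880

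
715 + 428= 1143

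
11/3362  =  11/3362 = 0.00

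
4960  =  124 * 40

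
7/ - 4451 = -1  +  4444/4451   =  - 0.00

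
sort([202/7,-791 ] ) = [ - 791, 202/7]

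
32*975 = 31200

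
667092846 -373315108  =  293777738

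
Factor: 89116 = 2^2*22279^1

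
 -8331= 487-8818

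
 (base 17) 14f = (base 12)270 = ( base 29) CO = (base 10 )372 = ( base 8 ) 564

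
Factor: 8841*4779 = 42251139 = 3^5*  7^1*59^1*421^1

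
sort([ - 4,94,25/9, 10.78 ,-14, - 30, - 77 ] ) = [-77, - 30, - 14,-4,25/9 , 10.78, 94 ] 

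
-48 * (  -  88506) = 4248288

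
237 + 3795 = 4032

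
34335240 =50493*680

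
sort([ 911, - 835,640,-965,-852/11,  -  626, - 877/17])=[ - 965,-835, - 626 , - 852/11, -877/17,640, 911]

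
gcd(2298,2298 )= 2298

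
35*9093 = 318255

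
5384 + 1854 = 7238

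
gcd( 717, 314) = 1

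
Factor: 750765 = 3^1*5^1*50051^1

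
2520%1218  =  84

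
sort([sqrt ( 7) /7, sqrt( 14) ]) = [sqrt( 7)/7,sqrt( 14)]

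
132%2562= 132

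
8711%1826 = 1407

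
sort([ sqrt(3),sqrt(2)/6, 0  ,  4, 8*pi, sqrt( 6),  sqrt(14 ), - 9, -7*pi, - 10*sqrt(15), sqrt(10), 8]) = [ - 10 * sqrt ( 15), - 7*pi, - 9, 0, sqrt (2)/6, sqrt( 3),sqrt(6 ),sqrt(10), sqrt(14),4 , 8, 8*pi]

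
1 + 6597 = 6598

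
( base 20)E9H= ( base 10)5797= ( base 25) 96M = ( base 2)1011010100101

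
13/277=13/277=0.05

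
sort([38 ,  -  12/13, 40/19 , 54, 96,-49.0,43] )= [ - 49.0,  -  12/13,40/19, 38, 43,54,96]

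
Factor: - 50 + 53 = 3 = 3^1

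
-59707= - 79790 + 20083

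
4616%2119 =378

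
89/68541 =89/68541=0.00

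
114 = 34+80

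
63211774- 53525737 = 9686037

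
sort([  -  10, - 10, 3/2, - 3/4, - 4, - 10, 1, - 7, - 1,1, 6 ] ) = [ - 10, - 10, - 10, - 7, - 4, -1,  -  3/4 , 1,1, 3/2, 6 ] 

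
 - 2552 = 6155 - 8707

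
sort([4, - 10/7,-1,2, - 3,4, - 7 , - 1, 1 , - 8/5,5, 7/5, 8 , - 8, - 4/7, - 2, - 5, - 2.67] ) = [-8, - 7, - 5, - 3, - 2.67, - 2 , - 8/5, - 10/7, - 1, - 1 , - 4/7 , 1, 7/5 , 2 , 4,4, 5,  8]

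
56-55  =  1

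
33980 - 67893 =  - 33913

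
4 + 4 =8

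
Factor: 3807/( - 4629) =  - 3^3*47^1*1543^( - 1) = - 1269/1543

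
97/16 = 6+1/16 = 6.06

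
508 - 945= - 437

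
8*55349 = 442792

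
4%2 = 0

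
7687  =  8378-691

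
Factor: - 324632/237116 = -434/317 = - 2^1 * 7^1*31^1 *317^( - 1 ) 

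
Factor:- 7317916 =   -  2^2*1829479^1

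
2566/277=9 + 73/277 = 9.26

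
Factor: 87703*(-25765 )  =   - 2259667795  =  - 5^1*7^1*11^1*17^1*67^1*5153^1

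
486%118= 14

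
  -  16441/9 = - 16441/9 = - 1826.78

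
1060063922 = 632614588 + 427449334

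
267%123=21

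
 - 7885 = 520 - 8405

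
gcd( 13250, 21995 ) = 265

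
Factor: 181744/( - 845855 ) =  - 2^4*5^(- 1)*37^1*167^( - 1 ) * 307^1*1013^( - 1 ) 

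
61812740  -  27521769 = 34290971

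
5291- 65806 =-60515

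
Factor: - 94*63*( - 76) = 2^3*3^2*7^1*19^1*47^1=450072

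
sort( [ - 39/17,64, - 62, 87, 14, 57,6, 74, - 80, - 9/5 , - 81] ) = [ - 81, - 80, - 62, - 39/17, - 9/5, 6,14, 57, 64, 74, 87] 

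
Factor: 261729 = 3^2*13^1*2237^1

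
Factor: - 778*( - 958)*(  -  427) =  - 318253348 = - 2^2*7^1*61^1*389^1*479^1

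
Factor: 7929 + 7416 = 3^2 *5^1 *11^1*31^1 = 15345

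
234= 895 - 661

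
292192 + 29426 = 321618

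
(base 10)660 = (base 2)1010010100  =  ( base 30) M0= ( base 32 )kk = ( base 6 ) 3020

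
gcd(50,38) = 2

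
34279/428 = 80 + 39/428 = 80.09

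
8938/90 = 4469/45 = 99.31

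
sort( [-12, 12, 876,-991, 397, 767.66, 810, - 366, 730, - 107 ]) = [-991 ,-366,- 107,-12,12, 397,  730, 767.66, 810,876]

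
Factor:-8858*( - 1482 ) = 13127556 = 2^2*3^1*13^1*19^1*43^1*103^1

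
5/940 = 1/188 = 0.01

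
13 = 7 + 6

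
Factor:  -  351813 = - 3^1*7^1 * 11^1*1523^1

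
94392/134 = 47196/67 = 704.42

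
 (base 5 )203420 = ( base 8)15117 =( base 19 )ic9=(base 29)807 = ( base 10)6735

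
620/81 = 7 + 53/81 = 7.65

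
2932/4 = 733 = 733.00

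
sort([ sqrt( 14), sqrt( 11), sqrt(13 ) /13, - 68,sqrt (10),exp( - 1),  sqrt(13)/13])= [-68,  sqrt(13) /13 , sqrt(13)/13,  exp(-1),sqrt( 10), sqrt ( 11), sqrt ( 14) ] 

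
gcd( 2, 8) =2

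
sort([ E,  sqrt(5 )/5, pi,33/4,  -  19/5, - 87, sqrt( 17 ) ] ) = [ - 87, - 19/5, sqrt( 5)/5,E,pi , sqrt( 17) , 33/4 ]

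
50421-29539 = 20882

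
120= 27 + 93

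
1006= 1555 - 549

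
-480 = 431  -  911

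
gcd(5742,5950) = 2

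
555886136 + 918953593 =1474839729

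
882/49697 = 882/49697 = 0.02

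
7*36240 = 253680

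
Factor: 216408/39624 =13^( - 1) * 71^1 = 71/13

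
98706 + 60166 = 158872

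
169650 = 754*225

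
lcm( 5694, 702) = 51246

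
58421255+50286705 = 108707960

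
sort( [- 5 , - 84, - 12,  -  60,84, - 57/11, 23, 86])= [ - 84, - 60,-12, - 57/11 , - 5, 23,84,86 ] 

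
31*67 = 2077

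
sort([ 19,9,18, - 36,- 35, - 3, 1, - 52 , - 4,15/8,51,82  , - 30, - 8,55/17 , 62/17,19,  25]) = [-52, - 36,-35 , - 30, - 8, - 4, - 3,1 , 15/8,  55/17,62/17,9, 18,19,19, 25, 51,  82]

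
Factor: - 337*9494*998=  - 2^2*47^1*101^1*337^1*499^1 = -3193079044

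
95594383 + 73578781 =169173164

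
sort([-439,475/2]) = [ - 439,475/2 ] 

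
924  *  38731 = 35787444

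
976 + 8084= 9060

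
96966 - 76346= 20620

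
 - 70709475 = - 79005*895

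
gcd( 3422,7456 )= 2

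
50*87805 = 4390250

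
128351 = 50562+77789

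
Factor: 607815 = 3^2*5^1  *13^1*1039^1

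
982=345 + 637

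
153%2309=153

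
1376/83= 16 + 48/83 =16.58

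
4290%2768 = 1522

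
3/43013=3/43013 = 0.00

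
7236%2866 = 1504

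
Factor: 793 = 13^1 * 61^1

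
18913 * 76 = 1437388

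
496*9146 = 4536416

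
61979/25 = 61979/25=2479.16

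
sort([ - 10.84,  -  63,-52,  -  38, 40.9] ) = [ - 63, - 52, - 38, - 10.84, 40.9 ] 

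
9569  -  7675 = 1894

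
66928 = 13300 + 53628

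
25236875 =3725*6775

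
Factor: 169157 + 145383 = 2^2*5^1*15727^1 = 314540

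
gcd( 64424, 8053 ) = 8053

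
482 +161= 643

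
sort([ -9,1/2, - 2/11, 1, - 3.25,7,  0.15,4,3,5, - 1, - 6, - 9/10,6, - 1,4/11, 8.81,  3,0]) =[ - 9, - 6, - 3.25, - 1, - 1, - 9/10, - 2/11 , 0,0.15, 4/11,1/2,1,  3,3,4,  5, 6, 7,8.81]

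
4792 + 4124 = 8916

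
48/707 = 48/707 = 0.07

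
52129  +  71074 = 123203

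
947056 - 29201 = 917855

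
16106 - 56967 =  - 40861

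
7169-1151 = 6018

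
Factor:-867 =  - 3^1 * 17^2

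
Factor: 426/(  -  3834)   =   - 1/9 = - 3^( - 2) 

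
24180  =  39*620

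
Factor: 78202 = 2^1*61^1*641^1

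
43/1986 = 43/1986=0.02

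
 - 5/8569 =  - 1 + 8564/8569 = - 0.00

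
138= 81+57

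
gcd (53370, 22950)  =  90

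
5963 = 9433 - 3470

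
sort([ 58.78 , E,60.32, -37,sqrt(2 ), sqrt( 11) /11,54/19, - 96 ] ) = [-96,  -  37, sqrt (11)/11,sqrt( 2 ), E, 54/19, 58.78 , 60.32] 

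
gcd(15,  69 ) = 3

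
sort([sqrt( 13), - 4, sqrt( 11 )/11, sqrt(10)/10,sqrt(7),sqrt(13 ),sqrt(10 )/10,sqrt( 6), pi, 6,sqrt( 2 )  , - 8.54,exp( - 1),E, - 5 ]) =[-8.54, - 5, - 4,sqrt( 11) /11, sqrt (10 ) /10,sqrt(10) /10,exp( - 1),sqrt( 2 ),sqrt( 6), sqrt( 7), E,pi,sqrt(13),sqrt(13),  6]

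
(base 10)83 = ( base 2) 1010011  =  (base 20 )43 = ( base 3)10002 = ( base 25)38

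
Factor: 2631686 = 2^1*43^1*71^1*431^1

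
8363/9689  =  8363/9689  =  0.86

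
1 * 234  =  234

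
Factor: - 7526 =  - 2^1*53^1*71^1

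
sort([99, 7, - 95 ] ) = [ - 95, 7,99]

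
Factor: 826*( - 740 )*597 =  - 364910280 = - 2^3*3^1*5^1*7^1*37^1*59^1*199^1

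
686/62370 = 49/4455 = 0.01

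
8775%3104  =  2567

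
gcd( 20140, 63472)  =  4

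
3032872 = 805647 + 2227225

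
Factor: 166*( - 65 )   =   - 10790 = - 2^1*5^1*13^1 * 83^1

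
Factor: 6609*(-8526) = -56348334  =  -2^1*3^2 *7^2*29^1*2203^1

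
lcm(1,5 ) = 5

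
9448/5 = 9448/5= 1889.60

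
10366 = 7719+2647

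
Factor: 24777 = 3^2*2753^1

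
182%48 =38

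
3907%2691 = 1216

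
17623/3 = 5874 + 1/3 = 5874.33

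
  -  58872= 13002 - 71874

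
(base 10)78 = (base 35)28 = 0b1001110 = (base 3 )2220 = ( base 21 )3F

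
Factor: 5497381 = 61^1*90121^1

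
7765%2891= 1983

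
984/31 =984/31 = 31.74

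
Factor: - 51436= - 2^2*7^1*11^1* 167^1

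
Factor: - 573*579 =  - 3^2*191^1*193^1 = - 331767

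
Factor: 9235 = 5^1*1847^1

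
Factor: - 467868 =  - 2^2*3^1* 127^1*307^1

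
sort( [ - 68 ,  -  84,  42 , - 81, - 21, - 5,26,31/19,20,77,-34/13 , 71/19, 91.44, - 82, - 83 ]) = [ - 84, -83 , - 82, - 81, - 68, - 21, - 5, - 34/13, 31/19, 71/19, 20,26, 42, 77, 91.44]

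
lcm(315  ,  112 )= 5040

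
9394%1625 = 1269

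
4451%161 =104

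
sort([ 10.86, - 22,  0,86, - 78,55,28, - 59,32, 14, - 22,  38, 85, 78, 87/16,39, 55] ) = [ - 78,-59 , - 22, - 22, 0, 87/16, 10.86 , 14,  28,32, 38, 39, 55,  55, 78,85,  86]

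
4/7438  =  2/3719 = 0.00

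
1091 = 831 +260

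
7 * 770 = 5390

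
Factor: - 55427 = - 43^1*1289^1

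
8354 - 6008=2346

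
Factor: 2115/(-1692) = - 2^(-2)*5^1 = - 5/4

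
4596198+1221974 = 5818172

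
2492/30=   83 + 1/15  =  83.07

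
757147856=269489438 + 487658418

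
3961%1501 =959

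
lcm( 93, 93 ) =93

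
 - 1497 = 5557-7054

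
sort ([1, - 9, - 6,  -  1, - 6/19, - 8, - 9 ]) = [ - 9, - 9, - 8,-6, - 1, - 6/19, 1] 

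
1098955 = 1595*689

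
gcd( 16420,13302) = 2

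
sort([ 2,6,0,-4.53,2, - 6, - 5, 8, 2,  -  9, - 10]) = [  -  10, -9, - 6, - 5, - 4.53, 0,2,2,2, 6,8 ]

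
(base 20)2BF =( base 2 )10000001011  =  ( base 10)1035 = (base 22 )231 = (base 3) 1102100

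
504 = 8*63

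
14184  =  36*394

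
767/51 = 15 + 2/51 =15.04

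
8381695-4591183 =3790512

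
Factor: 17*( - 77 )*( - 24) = 2^3*3^1*7^1*11^1* 17^1 = 31416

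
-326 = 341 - 667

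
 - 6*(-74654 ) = 447924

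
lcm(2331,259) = 2331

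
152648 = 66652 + 85996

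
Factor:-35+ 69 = 2^1*17^1 = 34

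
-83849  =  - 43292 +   -  40557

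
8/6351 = 8/6351   =  0.00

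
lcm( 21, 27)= 189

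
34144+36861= 71005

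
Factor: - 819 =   -  3^2*7^1*13^1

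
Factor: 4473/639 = 7^1 = 7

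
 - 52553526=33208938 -85762464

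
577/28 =577/28 =20.61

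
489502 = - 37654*( - 13)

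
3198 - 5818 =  - 2620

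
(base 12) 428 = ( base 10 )608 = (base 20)1a8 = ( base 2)1001100000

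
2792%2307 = 485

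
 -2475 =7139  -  9614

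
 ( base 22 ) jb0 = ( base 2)10010011011110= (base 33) 8m0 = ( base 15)2be3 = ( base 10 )9438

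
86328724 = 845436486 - 759107762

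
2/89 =2/89= 0.02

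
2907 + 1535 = 4442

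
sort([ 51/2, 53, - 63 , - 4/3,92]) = [ - 63,-4/3, 51/2, 53 , 92]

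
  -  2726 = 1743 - 4469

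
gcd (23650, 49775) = 275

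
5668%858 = 520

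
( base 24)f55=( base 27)c0h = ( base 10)8765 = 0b10001000111101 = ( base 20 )11I5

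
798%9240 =798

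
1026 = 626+400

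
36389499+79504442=115893941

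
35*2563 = 89705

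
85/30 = 2 + 5/6 = 2.83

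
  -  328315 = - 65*5051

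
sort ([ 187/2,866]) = [187/2, 866]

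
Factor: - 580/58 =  - 2^1*5^1 = -  10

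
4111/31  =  4111/31=132.61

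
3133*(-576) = -1804608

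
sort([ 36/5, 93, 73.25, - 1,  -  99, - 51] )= [-99, -51, -1,36/5,73.25, 93 ]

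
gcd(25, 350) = 25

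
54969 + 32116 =87085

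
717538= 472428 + 245110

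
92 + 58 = 150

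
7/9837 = 7/9837 =0.00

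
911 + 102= 1013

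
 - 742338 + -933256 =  - 1675594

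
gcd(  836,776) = 4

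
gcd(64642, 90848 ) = 2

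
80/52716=20/13179  =  0.00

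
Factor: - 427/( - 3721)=7/61 = 7^1*61^( - 1) 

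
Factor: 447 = 3^1*149^1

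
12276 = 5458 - -6818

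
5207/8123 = 5207/8123=   0.64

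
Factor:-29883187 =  - 23^1*1299269^1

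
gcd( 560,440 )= 40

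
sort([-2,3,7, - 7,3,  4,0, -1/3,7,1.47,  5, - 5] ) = [ - 7, - 5, - 2, - 1/3, 0,1.47,3,3,4, 5,7,7]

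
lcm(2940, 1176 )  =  5880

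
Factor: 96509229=3^1*139^1*199^1 * 1163^1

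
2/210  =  1/105 = 0.01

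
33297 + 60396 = 93693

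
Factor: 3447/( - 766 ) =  - 9/2 = - 2^( - 1 )*3^2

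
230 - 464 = -234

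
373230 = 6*62205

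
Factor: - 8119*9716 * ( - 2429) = 191609731516 = 2^2*7^2*23^1*347^2*353^1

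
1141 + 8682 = 9823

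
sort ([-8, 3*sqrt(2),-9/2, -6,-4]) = [ - 8, - 6, - 9/2,- 4,3 * sqrt(2)]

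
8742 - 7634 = 1108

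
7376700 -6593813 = 782887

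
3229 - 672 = 2557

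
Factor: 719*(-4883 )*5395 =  - 18941181415=- 5^1* 13^1 * 19^1*83^1*257^1*719^1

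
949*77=73073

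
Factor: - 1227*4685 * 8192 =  - 2^13*3^1 *5^1*409^1 * 937^1  =  - 47091671040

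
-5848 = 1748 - 7596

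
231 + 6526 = 6757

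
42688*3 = 128064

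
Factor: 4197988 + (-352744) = 2^2*3^1*13^1*157^2 = 3845244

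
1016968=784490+232478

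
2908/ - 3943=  - 1 + 1035/3943= - 0.74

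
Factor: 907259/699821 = 23^ ( - 1)*30427^(-1)* 907259^1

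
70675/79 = 894 + 49/79 = 894.62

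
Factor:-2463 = - 3^1*821^1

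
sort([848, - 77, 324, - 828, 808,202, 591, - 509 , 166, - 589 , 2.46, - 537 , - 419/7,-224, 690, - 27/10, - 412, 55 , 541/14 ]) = [  -  828, - 589,-537,-509, - 412,- 224, - 77, - 419/7, - 27/10, 2.46, 541/14,  55, 166, 202,324,591,690, 808 , 848 ]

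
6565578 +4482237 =11047815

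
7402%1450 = 152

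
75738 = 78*971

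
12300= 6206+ 6094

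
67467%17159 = 15990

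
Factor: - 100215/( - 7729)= 765/59 = 3^2*5^1*17^1*59^(-1 )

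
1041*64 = 66624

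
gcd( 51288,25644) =25644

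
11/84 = 11/84  =  0.13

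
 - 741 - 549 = - 1290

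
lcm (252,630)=1260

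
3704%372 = 356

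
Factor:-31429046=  - 2^1 *11^1*1428593^1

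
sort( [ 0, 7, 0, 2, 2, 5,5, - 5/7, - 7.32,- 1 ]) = [ - 7.32,  -  1, - 5/7,0, 0, 2,  2, 5, 5,7] 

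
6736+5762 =12498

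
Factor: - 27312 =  - 2^4*3^1*569^1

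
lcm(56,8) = 56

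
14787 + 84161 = 98948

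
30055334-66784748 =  - 36729414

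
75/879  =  25/293= 0.09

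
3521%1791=1730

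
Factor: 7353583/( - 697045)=-5^(  -  1)*23^1*59^1*5419^1*139409^( - 1)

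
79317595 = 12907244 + 66410351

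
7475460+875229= 8350689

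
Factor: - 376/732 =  - 2^1*3^( -1)*47^1*61^( - 1) = - 94/183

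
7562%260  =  22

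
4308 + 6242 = 10550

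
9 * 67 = 603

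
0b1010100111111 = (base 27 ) 7cc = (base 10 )5439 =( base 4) 1110333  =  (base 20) DBJ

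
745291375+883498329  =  1628789704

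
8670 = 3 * 2890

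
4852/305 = 15+ 277/305 = 15.91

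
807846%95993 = 39902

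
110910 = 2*55455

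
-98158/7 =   -  98158/7 = - 14022.57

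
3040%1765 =1275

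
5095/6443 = 5095/6443 = 0.79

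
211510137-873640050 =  - 662129913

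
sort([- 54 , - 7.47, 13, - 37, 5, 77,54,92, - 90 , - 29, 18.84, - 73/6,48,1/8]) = [ - 90, - 54,-37, - 29, - 73/6, - 7.47 , 1/8 , 5,  13 , 18.84 , 48,  54,77,  92 ]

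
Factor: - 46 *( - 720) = 2^5*3^2 * 5^1 * 23^1 = 33120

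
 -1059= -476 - 583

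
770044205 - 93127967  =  676916238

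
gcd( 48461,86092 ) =1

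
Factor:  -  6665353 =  - 6665353^1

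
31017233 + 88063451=119080684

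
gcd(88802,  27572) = 2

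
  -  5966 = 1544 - 7510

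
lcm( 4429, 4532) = 194876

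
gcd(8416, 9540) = 4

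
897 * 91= 81627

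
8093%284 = 141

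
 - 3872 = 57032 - 60904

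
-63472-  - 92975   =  29503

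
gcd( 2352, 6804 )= 84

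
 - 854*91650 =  - 78269100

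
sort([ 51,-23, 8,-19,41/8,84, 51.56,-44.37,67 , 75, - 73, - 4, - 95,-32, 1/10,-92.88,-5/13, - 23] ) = [ - 95, - 92.88, - 73,-44.37, - 32, - 23,-23, - 19,-4,-5/13, 1/10, 41/8,  8, 51,  51.56,67, 75, 84 ] 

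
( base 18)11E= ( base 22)g4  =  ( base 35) A6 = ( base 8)544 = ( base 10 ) 356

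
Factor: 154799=154799^1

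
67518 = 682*99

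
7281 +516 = 7797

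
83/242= 83/242 = 0.34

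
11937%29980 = 11937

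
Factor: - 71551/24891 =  - 3^( - 1)*8297^( - 1)*71551^1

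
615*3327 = 2046105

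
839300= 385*2180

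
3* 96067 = 288201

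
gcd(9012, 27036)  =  9012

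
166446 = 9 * 18494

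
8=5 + 3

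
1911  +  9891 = 11802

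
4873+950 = 5823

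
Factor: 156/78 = 2 = 2^1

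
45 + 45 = 90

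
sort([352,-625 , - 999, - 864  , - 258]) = [ - 999, - 864, - 625,-258,352 ]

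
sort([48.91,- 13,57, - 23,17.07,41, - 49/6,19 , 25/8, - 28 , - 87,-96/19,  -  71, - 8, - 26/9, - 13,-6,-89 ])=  [ - 89, - 87, - 71, - 28,  -  23, - 13 , - 13,-49/6, - 8,-6, - 96/19, - 26/9, 25/8, 17.07,19,  41, 48.91,  57]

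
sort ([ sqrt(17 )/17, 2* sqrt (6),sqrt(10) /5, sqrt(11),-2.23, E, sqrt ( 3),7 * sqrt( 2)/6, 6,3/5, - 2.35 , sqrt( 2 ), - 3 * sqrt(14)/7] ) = [-2.35, - 2.23, - 3*sqrt(14 )/7,sqrt(17 )/17,3/5,sqrt(10)/5,sqrt(2 ), 7*sqrt ( 2)/6,sqrt(3),E, sqrt(11),2*sqrt ( 6 ),6] 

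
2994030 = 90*33267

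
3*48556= 145668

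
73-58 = 15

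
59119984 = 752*78617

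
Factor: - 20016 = -2^4 * 3^2*139^1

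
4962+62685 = 67647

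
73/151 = 73/151=0.48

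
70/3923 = 70/3923 = 0.02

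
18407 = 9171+9236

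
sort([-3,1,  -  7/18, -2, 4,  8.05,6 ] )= [-3, - 2,- 7/18, 1, 4,6, 8.05]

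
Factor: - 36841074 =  - 2^1*3^1*17^1 * 379^1*953^1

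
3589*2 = 7178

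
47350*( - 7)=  - 331450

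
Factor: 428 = 2^2*107^1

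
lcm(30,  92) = 1380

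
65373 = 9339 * 7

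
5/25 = 1/5  =  0.20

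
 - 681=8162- 8843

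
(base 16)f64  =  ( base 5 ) 111230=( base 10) 3940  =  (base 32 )3r4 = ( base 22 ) 832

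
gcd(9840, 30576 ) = 48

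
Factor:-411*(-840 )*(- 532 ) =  - 2^5*3^2 * 5^1*7^2*19^1*137^1 = -183667680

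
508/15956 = 127/3989 = 0.03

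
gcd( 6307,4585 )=7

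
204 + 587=791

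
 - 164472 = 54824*(- 3 )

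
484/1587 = 484/1587  =  0.30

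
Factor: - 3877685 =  -5^1 * 7^1*23^1 *4817^1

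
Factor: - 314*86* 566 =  - 15284264=- 2^3*43^1*157^1*283^1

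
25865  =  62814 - 36949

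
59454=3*19818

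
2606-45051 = - 42445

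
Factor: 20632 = 2^3*2579^1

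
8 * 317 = 2536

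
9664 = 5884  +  3780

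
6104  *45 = 274680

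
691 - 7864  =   - 7173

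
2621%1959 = 662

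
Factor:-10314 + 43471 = 33157= 71^1 * 467^1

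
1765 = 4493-2728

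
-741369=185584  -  926953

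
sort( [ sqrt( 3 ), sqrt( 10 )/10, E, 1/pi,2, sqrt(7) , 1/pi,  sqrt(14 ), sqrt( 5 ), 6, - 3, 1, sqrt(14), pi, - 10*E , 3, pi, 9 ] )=[ - 10*E, - 3, sqrt( 10 )/10 , 1/pi, 1/pi, 1, sqrt(3),2, sqrt(5),sqrt(7), E,3,pi, pi, sqrt(14 ), sqrt (14) , 6, 9 ] 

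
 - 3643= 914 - 4557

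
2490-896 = 1594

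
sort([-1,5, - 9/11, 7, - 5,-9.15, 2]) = [ - 9.15 , - 5 , - 1, - 9/11, 2,5, 7] 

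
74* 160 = 11840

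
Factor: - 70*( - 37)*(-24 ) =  - 62160 = - 2^4*3^1*5^1*7^1*37^1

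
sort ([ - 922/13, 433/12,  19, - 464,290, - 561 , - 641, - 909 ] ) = [ - 909, - 641, - 561,  -  464, - 922/13, 19,  433/12,290]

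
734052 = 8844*83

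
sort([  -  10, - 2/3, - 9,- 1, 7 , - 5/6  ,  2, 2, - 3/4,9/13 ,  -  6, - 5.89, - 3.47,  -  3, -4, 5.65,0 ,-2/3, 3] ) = [ - 10, -9 , - 6, - 5.89, - 4 , -3.47, - 3, - 1 , - 5/6, - 3/4, - 2/3, - 2/3 , 0,9/13, 2 , 2, 3,5.65 , 7]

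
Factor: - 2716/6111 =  - 4/9= - 2^2*3^( - 2)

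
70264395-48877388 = 21387007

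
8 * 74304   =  594432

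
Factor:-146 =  - 2^1*73^1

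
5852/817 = 7 + 7/43 = 7.16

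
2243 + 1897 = 4140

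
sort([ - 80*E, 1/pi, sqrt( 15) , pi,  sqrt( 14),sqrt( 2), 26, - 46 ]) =[ - 80*E, - 46, 1/pi, sqrt(2 ) , pi, sqrt( 14 ), sqrt( 15 ), 26] 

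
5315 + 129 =5444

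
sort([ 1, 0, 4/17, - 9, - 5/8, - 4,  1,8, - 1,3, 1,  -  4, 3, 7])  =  [ - 9, - 4,-4, - 1, - 5/8,0, 4/17 , 1,1,  1, 3, 3, 7,8]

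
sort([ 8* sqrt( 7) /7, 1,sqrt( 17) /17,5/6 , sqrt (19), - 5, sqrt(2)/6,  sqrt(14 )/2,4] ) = [ - 5  ,  sqrt( 2)/6,sqrt(17)/17,5/6,1, sqrt(14)/2,  8*sqrt( 7 )/7, 4, sqrt(19)]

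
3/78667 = 3/78667 = 0.00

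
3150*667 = 2101050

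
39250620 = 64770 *606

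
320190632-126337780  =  193852852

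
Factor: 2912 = 2^5*7^1*13^1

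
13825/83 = 13825/83 =166.57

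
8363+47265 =55628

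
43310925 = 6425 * 6741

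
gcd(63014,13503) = 4501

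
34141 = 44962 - 10821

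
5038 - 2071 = 2967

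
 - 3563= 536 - 4099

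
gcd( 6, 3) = 3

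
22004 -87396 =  - 65392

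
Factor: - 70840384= - 2^6*1106881^1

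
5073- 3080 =1993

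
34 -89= -55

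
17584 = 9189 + 8395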